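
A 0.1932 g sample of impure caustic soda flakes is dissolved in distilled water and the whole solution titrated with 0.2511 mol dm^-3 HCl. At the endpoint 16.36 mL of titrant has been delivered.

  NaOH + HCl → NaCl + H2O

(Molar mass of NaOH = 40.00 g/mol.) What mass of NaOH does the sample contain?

n(HCl) = 0.01636 L × 0.2511 mol/L = 4.108 × 10^-3 mol
n(NaOH) = 4.108 × 10^-3 mol (1:1 ratio)
mass of NaOH = 4.108 × 10^-3 × 40.00 g/mol = 0.1643 g

0.1643 g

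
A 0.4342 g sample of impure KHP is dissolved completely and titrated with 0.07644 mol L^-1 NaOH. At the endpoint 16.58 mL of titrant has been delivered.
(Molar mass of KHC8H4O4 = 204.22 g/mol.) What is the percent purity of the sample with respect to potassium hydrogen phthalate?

KHC8H4O4 + NaOH → KNaC8H4O4 + H2O
n(NaOH) = 0.01658 L × 0.07644 mol/L = 1.267 × 10^-3 mol
n(KHC8H4O4) = 1.267 × 10^-3 mol (1:1 ratio)
mass of KHC8H4O4 = 1.267 × 10^-3 × 204.22 g/mol = 0.2588 g
% KHC8H4O4 = 0.2588 / 0.4342 × 100 = 59.61 %

59.61 %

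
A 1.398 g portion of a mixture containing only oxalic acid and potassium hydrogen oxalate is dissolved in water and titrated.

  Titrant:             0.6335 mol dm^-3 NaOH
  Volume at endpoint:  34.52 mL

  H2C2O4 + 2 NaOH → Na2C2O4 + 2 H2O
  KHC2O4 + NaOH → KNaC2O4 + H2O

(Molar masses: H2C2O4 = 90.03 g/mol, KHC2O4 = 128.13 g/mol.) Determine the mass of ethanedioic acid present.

n(NaOH) = 0.03452 × 0.6335 = 0.02187 mol
Let x = n(H2C2O4), y = n(KHC2O4).
Titrant: 2x + 1y = 0.02187;  mass: 90.03x + 128.13y = 1.398
Solving, x = 8.446 × 10^-3 mol, y = 4.976 × 10^-3 mol
mass of H2C2O4 = 8.446 × 10^-3 × 90.03 = 0.7604 g

0.7604 g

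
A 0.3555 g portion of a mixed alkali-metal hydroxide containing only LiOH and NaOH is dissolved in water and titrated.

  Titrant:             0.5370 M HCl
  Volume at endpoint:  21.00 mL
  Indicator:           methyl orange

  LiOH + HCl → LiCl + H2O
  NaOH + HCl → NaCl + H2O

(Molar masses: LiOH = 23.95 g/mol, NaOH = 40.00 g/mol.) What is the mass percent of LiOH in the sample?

n(HCl) = 0.02100 × 0.5370 = 0.01128 mol
Let x = n(LiOH), y = n(NaOH).
Titrant: 1x + 1y = 0.01128;  mass: 23.95x + 40.00y = 0.3555
Solving, x = 5.955 × 10^-3 mol, y = 5.322 × 10^-3 mol
mass of LiOH = 5.955 × 10^-3 × 23.95 = 0.1426 g
% LiOH = 0.1426 / 0.3555 × 100 = 40.12 %

40.12 %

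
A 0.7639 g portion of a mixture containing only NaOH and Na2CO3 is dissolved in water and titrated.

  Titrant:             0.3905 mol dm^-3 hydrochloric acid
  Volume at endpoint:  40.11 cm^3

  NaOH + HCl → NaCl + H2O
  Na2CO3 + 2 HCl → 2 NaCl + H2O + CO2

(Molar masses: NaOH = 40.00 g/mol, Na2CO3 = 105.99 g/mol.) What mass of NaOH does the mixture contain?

n(HCl) = 0.04011 × 0.3905 = 0.01566 mol
Let x = n(NaOH), y = n(Na2CO3).
Titrant: 1x + 2y = 0.01566;  mass: 40.00x + 105.99y = 0.7639
Solving, x = 5.091 × 10^-3 mol, y = 5.286 × 10^-3 mol
mass of NaOH = 5.091 × 10^-3 × 40.00 = 0.2036 g

0.2036 g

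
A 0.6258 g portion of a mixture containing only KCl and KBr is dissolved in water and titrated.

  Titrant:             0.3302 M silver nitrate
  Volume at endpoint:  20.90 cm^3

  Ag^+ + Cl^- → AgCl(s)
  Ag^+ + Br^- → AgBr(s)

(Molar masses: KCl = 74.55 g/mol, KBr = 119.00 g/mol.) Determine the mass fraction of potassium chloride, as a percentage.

n(AgNO3) = 0.02090 × 0.3302 = 6.901 × 10^-3 mol
Let x = n(KCl), y = n(KBr).
Titrant: 1x + 1y = 6.901 × 10^-3;  mass: 74.55x + 119.00y = 0.6258
Solving, x = 4.397 × 10^-3 mol, y = 2.504 × 10^-3 mol
mass of KCl = 4.397 × 10^-3 × 74.55 = 0.3278 g
% KCl = 0.3278 / 0.6258 × 100 = 52.38 %

52.38 %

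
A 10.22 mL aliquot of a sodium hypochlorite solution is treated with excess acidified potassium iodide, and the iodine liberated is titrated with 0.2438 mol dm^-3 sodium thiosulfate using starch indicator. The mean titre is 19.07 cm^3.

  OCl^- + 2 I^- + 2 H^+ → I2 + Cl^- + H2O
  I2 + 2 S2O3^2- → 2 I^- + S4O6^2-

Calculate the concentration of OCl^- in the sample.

n(S2O3^2-) = 0.01907 × 0.2438 = 4.649 × 10^-3 mol
n(I2) = n(S2O3^2-)/2 = 2.325 × 10^-3 mol
n(OCl^-) in the aliquot = 2.325 × 10^-3 mol (1:1 ratio)
[OCl^-] = 2.325 × 10^-3 / 0.01022 = 0.2275 mol/L

0.2275 mol/L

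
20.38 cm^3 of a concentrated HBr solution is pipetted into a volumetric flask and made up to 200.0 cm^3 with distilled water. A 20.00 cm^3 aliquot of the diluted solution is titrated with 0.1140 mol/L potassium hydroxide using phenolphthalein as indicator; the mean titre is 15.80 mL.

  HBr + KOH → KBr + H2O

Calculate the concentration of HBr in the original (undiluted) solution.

n(KOH) = 0.01580 × 0.1140 = 1.801 × 10^-3 mol
n(HBr) in the aliquot = 1.801 × 10^-3 mol (1:1 ratio)
[HBr]_dilute = 1.801 × 10^-3 / 0.02000 = 0.09006 mol/L
Dilution factor = 200.0 / 20.38 = 9.814
[HBr]_stock = 0.09006 × 9.814 = 0.8838 mol/L

0.8838 mol/L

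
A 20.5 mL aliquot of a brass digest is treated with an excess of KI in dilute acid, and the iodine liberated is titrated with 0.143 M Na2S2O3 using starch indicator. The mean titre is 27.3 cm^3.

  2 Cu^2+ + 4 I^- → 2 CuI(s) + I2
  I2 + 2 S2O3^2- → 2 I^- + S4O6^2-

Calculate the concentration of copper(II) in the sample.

0.190 M

n(S2O3^2-) = 0.0273 × 0.143 = 3.90 × 10^-3 mol
n(I2) = n(S2O3^2-)/2 = 1.95 × 10^-3 mol
From the 2:1 ratio, n(Cu2+) in the aliquot = 2/1 × 1.95 × 10^-3 = 3.90 × 10^-3 mol
[Cu2+] = 3.90 × 10^-3 / 0.0205 = 0.190 mol/L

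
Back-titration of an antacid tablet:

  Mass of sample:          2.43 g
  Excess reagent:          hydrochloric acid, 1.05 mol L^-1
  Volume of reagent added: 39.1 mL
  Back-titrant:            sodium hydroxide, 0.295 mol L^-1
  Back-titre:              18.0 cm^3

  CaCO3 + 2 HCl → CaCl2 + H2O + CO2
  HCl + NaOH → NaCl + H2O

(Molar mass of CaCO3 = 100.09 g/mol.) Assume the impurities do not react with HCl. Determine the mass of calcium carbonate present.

1.79 g

n(HCl) added = 0.0391 × 1.05 = 0.0411 mol
n(NaOH) used in back-titration = 0.0180 × 0.295 = 5.31 × 10^-3 mol
n(HCl) left over = 5.31 × 10^-3 mol (1:1 ratio)
n(HCl) consumed by analyte = 0.0411 − 5.31 × 10^-3 = 0.0357 mol
From the 1:2 ratio, n(CaCO3) = 1/2 × 0.0357 = 0.0179 mol
mass of CaCO3 = 0.0179 × 100.09 = 1.79 g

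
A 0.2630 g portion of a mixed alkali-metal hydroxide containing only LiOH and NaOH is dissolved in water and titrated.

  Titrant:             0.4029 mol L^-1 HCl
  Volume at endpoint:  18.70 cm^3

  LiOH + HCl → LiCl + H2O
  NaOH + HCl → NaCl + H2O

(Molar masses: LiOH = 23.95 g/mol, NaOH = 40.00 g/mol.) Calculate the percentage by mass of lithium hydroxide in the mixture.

n(HCl) = 0.01870 × 0.4029 = 7.534 × 10^-3 mol
Let x = n(LiOH), y = n(NaOH).
Titrant: 1x + 1y = 7.534 × 10^-3;  mass: 23.95x + 40.00y = 0.2630
Solving, x = 2.391 × 10^-3 mol, y = 5.144 × 10^-3 mol
mass of LiOH = 2.391 × 10^-3 × 23.95 = 0.05725 g
% LiOH = 0.05725 / 0.2630 × 100 = 21.77 %

21.77 %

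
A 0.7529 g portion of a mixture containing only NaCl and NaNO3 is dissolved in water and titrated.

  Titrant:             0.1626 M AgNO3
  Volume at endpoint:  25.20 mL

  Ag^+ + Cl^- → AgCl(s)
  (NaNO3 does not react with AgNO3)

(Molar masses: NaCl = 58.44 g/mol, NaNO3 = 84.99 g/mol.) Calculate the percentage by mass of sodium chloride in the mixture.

31.80 %

n(AgNO3) = 0.02520 × 0.1626 = 4.098 × 10^-3 mol
Let x = n(NaCl), y = n(NaNO3).
Titrant: 1x = 4.098 × 10^-3;  mass: 58.44x + 84.99y = 0.7529
Solving, x = 4.098 × 10^-3 mol, y = 6.041 × 10^-3 mol
mass of NaCl = 4.098 × 10^-3 × 58.44 = 0.2395 g
% NaCl = 0.2395 / 0.7529 × 100 = 31.80 %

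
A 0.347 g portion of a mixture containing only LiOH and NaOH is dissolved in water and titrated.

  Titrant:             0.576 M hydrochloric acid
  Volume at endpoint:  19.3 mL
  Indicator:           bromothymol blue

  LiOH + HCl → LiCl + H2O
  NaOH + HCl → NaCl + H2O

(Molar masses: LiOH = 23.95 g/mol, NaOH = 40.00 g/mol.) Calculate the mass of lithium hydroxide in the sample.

n(HCl) = 0.0193 × 0.576 = 0.0111 mol
Let x = n(LiOH), y = n(NaOH).
Titrant: 1x + 1y = 0.0111;  mass: 23.95x + 40.00y = 0.347
Solving, x = 6.09 × 10^-3 mol, y = 5.03 × 10^-3 mol
mass of LiOH = 6.09 × 10^-3 × 23.95 = 0.146 g

0.146 g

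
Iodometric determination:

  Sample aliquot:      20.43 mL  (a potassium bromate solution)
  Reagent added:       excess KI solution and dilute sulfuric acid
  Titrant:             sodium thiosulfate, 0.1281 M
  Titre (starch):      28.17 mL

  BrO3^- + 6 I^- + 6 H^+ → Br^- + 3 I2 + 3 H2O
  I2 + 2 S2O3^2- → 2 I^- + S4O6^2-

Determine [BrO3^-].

n(S2O3^2-) = 0.02817 × 0.1281 = 3.609 × 10^-3 mol
n(I2) = n(S2O3^2-)/2 = 1.804 × 10^-3 mol
From the 1:3 ratio, n(BrO3^-) in the aliquot = 1/3 × 1.804 × 10^-3 = 6.014 × 10^-4 mol
[BrO3^-] = 6.014 × 10^-4 / 0.02043 = 0.02944 mol/L

0.02944 M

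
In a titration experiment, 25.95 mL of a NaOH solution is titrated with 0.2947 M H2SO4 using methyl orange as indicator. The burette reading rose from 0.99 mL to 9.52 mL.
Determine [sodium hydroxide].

2 NaOH + H2SO4 → Na2SO4 + 2 H2O
n(H2SO4) = 0.008530 L × 0.2947 mol/L = 2.514 × 10^-3 mol
From the 2:1 mole ratio, n(NaOH) = 2/1 × 2.514 × 10^-3 = 5.028 × 10^-3 mol
[NaOH] = 5.028 × 10^-3 mol / 0.02595 L = 0.1937 mol/L

0.1937 M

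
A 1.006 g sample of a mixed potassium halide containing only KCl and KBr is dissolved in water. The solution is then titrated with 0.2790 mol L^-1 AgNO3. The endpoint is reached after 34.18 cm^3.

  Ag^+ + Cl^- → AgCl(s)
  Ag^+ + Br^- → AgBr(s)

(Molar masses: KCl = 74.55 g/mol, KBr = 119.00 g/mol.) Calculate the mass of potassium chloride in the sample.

n(AgNO3) = 0.03418 × 0.2790 = 9.536 × 10^-3 mol
Let x = n(KCl), y = n(KBr).
Titrant: 1x + 1y = 9.536 × 10^-3;  mass: 74.55x + 119.00y = 1.006
Solving, x = 2.898 × 10^-3 mol, y = 6.638 × 10^-3 mol
mass of KCl = 2.898 × 10^-3 × 74.55 = 0.2160 g

0.2160 g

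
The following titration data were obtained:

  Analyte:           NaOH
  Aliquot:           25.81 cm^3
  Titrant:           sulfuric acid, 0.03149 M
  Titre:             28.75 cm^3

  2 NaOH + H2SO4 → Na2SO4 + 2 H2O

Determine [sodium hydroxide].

0.07015 M

n(H2SO4) = 0.02875 L × 0.03149 mol/L = 9.053 × 10^-4 mol
From the 2:1 mole ratio, n(NaOH) = 2/1 × 9.053 × 10^-4 = 1.811 × 10^-3 mol
[NaOH] = 1.811 × 10^-3 mol / 0.02581 L = 0.07015 mol/L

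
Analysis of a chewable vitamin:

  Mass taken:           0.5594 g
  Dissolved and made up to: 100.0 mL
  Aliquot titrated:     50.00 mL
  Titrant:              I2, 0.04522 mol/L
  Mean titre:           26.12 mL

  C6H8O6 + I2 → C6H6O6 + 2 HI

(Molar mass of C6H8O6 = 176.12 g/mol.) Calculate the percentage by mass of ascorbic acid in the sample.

n(I2) per titration = 0.02612 × 0.04522 = 1.181 × 10^-3 mol
n(C6H8O6) in each aliquot = 1.181 × 10^-3 mol (1:1 ratio)
n(C6H8O6) in the whole flask = 1.181 × 10^-3 × 100.0/50.00 = 2.362 × 10^-3 mol
mass of C6H8O6 = 2.362 × 10^-3 × 176.12 = 0.4160 g
% C6H8O6 = 0.4160 / 0.5594 × 100 = 74.37 %

74.37 %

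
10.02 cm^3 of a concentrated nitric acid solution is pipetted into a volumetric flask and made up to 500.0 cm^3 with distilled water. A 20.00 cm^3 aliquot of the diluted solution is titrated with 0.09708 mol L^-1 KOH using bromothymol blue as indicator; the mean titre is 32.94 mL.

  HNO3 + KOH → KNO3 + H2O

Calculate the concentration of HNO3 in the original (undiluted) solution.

n(KOH) = 0.03294 × 0.09708 = 3.198 × 10^-3 mol
n(HNO3) in the aliquot = 3.198 × 10^-3 mol (1:1 ratio)
[HNO3]_dilute = 3.198 × 10^-3 / 0.02000 = 0.1599 mol/L
Dilution factor = 500.0 / 10.02 = 49.90
[HNO3]_stock = 0.1599 × 49.90 = 7.979 mol/L

7.979 mol/L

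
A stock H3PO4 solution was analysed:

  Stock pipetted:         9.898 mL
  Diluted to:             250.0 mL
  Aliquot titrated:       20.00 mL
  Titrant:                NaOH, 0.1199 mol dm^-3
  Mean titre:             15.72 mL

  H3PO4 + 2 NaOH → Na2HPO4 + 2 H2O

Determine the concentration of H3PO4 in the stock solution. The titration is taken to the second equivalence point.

1.190 mol/L

n(NaOH) = 0.01572 × 0.1199 = 1.885 × 10^-3 mol
From the 1:2 ratio, n(H3PO4) in the aliquot = 1/2 × 1.885 × 10^-3 = 9.424 × 10^-4 mol
[H3PO4]_dilute = 9.424 × 10^-4 / 0.02000 = 0.04712 mol/L
Dilution factor = 250.0 / 9.898 = 25.26
[H3PO4]_stock = 0.04712 × 25.26 = 1.190 mol/L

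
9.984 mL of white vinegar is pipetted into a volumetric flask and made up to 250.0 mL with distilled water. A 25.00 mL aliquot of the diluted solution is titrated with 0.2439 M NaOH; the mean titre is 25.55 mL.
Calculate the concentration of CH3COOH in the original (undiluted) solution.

CH3COOH + NaOH → CH3COONa + H2O
n(NaOH) = 0.02555 × 0.2439 = 6.232 × 10^-3 mol
n(CH3COOH) in the aliquot = 6.232 × 10^-3 mol (1:1 ratio)
[CH3COOH]_dilute = 6.232 × 10^-3 / 0.02500 = 0.2493 mol/L
Dilution factor = 250.0 / 9.984 = 25.04
[CH3COOH]_stock = 0.2493 × 25.04 = 6.242 mol/L

6.242 M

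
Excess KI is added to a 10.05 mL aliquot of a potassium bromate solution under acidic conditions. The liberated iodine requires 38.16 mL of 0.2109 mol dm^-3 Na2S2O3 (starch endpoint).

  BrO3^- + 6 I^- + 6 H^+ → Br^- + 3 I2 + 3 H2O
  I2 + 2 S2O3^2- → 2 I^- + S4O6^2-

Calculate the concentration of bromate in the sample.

n(S2O3^2-) = 0.03816 × 0.2109 = 8.048 × 10^-3 mol
n(I2) = n(S2O3^2-)/2 = 4.024 × 10^-3 mol
From the 1:3 ratio, n(BrO3^-) in the aliquot = 1/3 × 4.024 × 10^-3 = 1.341 × 10^-3 mol
[BrO3^-] = 1.341 × 10^-3 / 0.01005 = 0.1335 mol/L

0.1335 mol/L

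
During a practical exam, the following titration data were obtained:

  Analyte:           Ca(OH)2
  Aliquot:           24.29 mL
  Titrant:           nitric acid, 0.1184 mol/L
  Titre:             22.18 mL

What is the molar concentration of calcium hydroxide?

0.05406 mol/L

Ca(OH)2 + 2 HNO3 → Ca(NO3)2 + 2 H2O
n(HNO3) = 0.02218 L × 0.1184 mol/L = 2.626 × 10^-3 mol
From the 1:2 mole ratio, n(Ca(OH)2) = 1/2 × 2.626 × 10^-3 = 1.313 × 10^-3 mol
[Ca(OH)2] = 1.313 × 10^-3 mol / 0.02429 L = 0.05406 mol/L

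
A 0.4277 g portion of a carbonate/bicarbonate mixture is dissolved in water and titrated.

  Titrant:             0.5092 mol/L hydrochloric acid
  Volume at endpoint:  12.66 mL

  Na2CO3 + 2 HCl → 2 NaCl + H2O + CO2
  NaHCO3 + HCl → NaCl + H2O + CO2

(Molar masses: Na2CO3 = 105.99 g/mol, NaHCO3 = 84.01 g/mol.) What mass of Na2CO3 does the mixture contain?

n(HCl) = 0.01266 × 0.5092 = 6.446 × 10^-3 mol
Let x = n(Na2CO3), y = n(NaHCO3).
Titrant: 2x + 1y = 6.446 × 10^-3;  mass: 105.99x + 84.01y = 0.4277
Solving, x = 1.836 × 10^-3 mol, y = 2.775 × 10^-3 mol
mass of Na2CO3 = 1.836 × 10^-3 × 105.99 = 0.1946 g

0.1946 g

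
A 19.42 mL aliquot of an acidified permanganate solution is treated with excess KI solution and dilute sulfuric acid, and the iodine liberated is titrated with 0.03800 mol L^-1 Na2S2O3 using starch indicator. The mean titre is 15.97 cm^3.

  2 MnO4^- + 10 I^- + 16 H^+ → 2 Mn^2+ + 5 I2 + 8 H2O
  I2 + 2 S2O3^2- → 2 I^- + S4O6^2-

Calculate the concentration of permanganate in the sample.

n(S2O3^2-) = 0.01597 × 0.03800 = 6.069 × 10^-4 mol
n(I2) = n(S2O3^2-)/2 = 3.034 × 10^-4 mol
From the 2:5 ratio, n(MnO4^-) in the aliquot = 2/5 × 3.034 × 10^-4 = 1.214 × 10^-4 mol
[MnO4^-] = 1.214 × 10^-4 / 0.01942 = 0.006250 mol/L

0.006250 mol/L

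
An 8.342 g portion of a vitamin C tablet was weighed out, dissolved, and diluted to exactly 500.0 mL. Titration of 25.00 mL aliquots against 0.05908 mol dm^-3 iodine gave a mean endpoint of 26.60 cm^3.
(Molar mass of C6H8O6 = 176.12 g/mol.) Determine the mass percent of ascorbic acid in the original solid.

C6H8O6 + I2 → C6H6O6 + 2 HI
n(I2) per titration = 0.02660 × 0.05908 = 1.572 × 10^-3 mol
n(C6H8O6) in each aliquot = 1.572 × 10^-3 mol (1:1 ratio)
n(C6H8O6) in the whole flask = 1.572 × 10^-3 × 500.0/25.00 = 0.03143 mol
mass of C6H8O6 = 0.03143 × 176.12 = 5.536 g
% C6H8O6 = 5.536 / 8.342 × 100 = 66.36 %

66.36 %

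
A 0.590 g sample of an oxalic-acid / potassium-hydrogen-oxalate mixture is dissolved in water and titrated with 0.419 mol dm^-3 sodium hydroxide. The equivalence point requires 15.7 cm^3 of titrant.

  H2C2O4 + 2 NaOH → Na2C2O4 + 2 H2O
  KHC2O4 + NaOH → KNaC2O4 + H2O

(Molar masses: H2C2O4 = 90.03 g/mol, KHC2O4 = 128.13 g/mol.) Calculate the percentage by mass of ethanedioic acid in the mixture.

n(NaOH) = 0.0157 × 0.419 = 6.58 × 10^-3 mol
Let x = n(H2C2O4), y = n(KHC2O4).
Titrant: 2x + 1y = 6.58 × 10^-3;  mass: 90.03x + 128.13y = 0.590
Solving, x = 1.52 × 10^-3 mol, y = 3.54 × 10^-3 mol
mass of H2C2O4 = 1.52 × 10^-3 × 90.03 = 0.137 g
% H2C2O4 = 0.137 / 0.590 × 100 = 23.2 %

23.2 %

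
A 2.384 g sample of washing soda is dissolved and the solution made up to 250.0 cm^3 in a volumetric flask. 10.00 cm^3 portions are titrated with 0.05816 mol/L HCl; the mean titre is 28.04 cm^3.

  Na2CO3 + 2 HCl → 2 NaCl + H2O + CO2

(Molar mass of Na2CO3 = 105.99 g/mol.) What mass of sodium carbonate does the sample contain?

n(HCl) per titration = 0.02804 × 0.05816 = 1.631 × 10^-3 mol
From the 1:2 ratio, n(Na2CO3) in each aliquot = 1/2 × 1.631 × 10^-3 = 8.154 × 10^-4 mol
n(Na2CO3) in the whole flask = 8.154 × 10^-4 × 250.0/10.00 = 0.02039 mol
mass of Na2CO3 = 0.02039 × 105.99 = 2.161 g

2.161 g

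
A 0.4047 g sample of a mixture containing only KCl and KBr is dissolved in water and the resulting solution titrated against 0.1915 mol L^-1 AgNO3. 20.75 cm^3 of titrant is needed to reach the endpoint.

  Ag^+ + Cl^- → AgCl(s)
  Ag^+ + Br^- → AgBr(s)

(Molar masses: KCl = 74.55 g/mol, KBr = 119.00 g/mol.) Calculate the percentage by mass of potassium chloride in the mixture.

28.25 %

n(AgNO3) = 0.02075 × 0.1915 = 3.974 × 10^-3 mol
Let x = n(KCl), y = n(KBr).
Titrant: 1x + 1y = 3.974 × 10^-3;  mass: 74.55x + 119.00y = 0.4047
Solving, x = 1.533 × 10^-3 mol, y = 2.440 × 10^-3 mol
mass of KCl = 1.533 × 10^-3 × 74.55 = 0.1143 g
% KCl = 0.1143 / 0.4047 × 100 = 28.25 %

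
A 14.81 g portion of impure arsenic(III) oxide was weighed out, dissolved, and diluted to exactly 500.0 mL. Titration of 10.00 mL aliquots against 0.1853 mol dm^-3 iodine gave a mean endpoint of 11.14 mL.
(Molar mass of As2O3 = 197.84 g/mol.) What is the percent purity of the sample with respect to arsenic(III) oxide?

As2O3 + 2 I2 + 2 H2O → As2O5 + 4 HI
n(I2) per titration = 0.01114 × 0.1853 = 2.064 × 10^-3 mol
From the 1:2 ratio, n(As2O3) in each aliquot = 1/2 × 2.064 × 10^-3 = 1.032 × 10^-3 mol
n(As2O3) in the whole flask = 1.032 × 10^-3 × 500.0/10.00 = 0.05161 mol
mass of As2O3 = 0.05161 × 197.84 = 10.21 g
% As2O3 = 10.21 / 14.81 × 100 = 68.94 %

68.94 %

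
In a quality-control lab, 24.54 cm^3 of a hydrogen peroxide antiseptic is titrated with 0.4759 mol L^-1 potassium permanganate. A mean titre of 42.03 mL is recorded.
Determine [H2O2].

2.038 mol/L

2 MnO4^- + 5 H2O2 + 6 H^+ → 2 Mn^2+ + 5 O2 + 8 H2O
n(KMnO4) = 0.04203 L × 0.4759 mol/L = 0.02000 mol
From the 5:2 mole ratio, n(H2O2) = 5/2 × 0.02000 = 0.05001 mol
[H2O2] = 0.05001 mol / 0.02454 L = 2.038 mol/L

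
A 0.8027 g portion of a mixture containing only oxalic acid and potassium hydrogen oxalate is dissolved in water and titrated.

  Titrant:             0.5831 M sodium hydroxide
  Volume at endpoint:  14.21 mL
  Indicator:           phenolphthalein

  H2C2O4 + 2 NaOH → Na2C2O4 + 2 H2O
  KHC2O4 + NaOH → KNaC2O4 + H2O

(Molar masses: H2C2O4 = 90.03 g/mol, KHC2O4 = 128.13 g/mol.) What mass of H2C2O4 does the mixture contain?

0.1403 g

n(NaOH) = 0.01421 × 0.5831 = 8.286 × 10^-3 mol
Let x = n(H2C2O4), y = n(KHC2O4).
Titrant: 2x + 1y = 8.286 × 10^-3;  mass: 90.03x + 128.13y = 0.8027
Solving, x = 1.558 × 10^-3 mol, y = 5.170 × 10^-3 mol
mass of H2C2O4 = 1.558 × 10^-3 × 90.03 = 0.1403 g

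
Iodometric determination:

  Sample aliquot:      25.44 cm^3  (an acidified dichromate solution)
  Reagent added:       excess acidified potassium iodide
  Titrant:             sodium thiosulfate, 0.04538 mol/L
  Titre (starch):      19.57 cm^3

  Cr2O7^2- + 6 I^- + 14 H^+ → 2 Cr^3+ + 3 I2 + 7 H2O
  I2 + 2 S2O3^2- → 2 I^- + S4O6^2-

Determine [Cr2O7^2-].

0.005818 mol/L

n(S2O3^2-) = 0.01957 × 0.04538 = 8.881 × 10^-4 mol
n(I2) = n(S2O3^2-)/2 = 4.440 × 10^-4 mol
From the 1:3 ratio, n(Cr2O7^2-) in the aliquot = 1/3 × 4.440 × 10^-4 = 1.480 × 10^-4 mol
[Cr2O7^2-] = 1.480 × 10^-4 / 0.02544 = 0.005818 mol/L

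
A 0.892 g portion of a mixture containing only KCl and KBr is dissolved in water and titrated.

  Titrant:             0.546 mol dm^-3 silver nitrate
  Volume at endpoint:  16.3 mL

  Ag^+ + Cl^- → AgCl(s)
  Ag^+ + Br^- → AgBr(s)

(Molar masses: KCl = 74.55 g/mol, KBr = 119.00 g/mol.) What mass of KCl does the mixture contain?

0.280 g

n(AgNO3) = 0.0163 × 0.546 = 8.90 × 10^-3 mol
Let x = n(KCl), y = n(KBr).
Titrant: 1x + 1y = 8.90 × 10^-3;  mass: 74.55x + 119.00y = 0.892
Solving, x = 3.76 × 10^-3 mol, y = 5.14 × 10^-3 mol
mass of KCl = 3.76 × 10^-3 × 74.55 = 0.280 g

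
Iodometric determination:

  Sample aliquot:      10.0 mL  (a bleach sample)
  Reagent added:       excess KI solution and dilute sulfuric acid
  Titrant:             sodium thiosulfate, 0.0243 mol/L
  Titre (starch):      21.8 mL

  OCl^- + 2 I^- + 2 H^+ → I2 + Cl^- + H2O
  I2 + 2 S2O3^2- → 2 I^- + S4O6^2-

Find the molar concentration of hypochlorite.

0.0265 mol/L

n(S2O3^2-) = 0.0218 × 0.0243 = 5.30 × 10^-4 mol
n(I2) = n(S2O3^2-)/2 = 2.65 × 10^-4 mol
n(OCl^-) in the aliquot = 2.65 × 10^-4 mol (1:1 ratio)
[OCl^-] = 2.65 × 10^-4 / 0.0100 = 0.0265 mol/L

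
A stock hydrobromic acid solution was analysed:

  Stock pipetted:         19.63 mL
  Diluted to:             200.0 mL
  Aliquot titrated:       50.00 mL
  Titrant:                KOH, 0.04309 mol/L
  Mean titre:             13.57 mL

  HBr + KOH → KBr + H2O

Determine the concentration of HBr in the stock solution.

0.1192 mol/L

n(KOH) = 0.01357 × 0.04309 = 5.847 × 10^-4 mol
n(HBr) in the aliquot = 5.847 × 10^-4 mol (1:1 ratio)
[HBr]_dilute = 5.847 × 10^-4 / 0.05000 = 0.01169 mol/L
Dilution factor = 200.0 / 19.63 = 10.19
[HBr]_stock = 0.01169 × 10.19 = 0.1192 mol/L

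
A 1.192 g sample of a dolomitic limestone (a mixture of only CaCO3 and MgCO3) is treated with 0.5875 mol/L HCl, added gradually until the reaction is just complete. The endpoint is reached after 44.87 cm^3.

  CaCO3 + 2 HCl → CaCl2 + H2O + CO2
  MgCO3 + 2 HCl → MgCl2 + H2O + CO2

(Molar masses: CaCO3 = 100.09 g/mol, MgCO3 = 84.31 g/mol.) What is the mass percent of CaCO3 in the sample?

n(HCl) = 0.04487 × 0.5875 = 0.02636 mol
Let x = n(CaCO3), y = n(MgCO3).
Titrant: 2x + 2y = 0.02636;  mass: 100.09x + 84.31y = 1.192
Solving, x = 5.117 × 10^-3 mol, y = 8.064 × 10^-3 mol
mass of CaCO3 = 5.117 × 10^-3 × 100.09 = 0.5122 g
% CaCO3 = 0.5122 / 1.192 × 100 = 42.97 %

42.97 %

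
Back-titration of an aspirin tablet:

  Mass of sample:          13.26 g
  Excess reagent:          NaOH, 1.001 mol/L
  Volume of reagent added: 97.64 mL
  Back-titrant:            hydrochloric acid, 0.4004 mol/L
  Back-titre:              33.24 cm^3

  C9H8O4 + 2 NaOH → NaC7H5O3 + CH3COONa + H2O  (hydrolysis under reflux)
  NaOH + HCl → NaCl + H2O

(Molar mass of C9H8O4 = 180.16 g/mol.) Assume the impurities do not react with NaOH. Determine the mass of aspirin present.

n(NaOH) added = 0.09764 × 1.001 = 0.09774 mol
n(HCl) used in back-titration = 0.03324 × 0.4004 = 0.01331 mol
n(NaOH) left over = 0.01331 mol (1:1 ratio)
n(NaOH) consumed by analyte = 0.09774 − 0.01331 = 0.08443 mol
From the 1:2 ratio, n(C9H8O4) = 1/2 × 0.08443 = 0.04221 mol
mass of C9H8O4 = 0.04221 × 180.16 = 7.605 g

7.605 g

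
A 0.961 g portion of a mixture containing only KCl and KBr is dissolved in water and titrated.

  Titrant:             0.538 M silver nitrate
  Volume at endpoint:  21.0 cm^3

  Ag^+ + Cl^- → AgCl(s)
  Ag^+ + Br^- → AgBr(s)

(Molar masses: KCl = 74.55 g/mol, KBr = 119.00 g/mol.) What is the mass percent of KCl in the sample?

66.9 %

n(AgNO3) = 0.0210 × 0.538 = 0.0113 mol
Let x = n(KCl), y = n(KBr).
Titrant: 1x + 1y = 0.0113;  mass: 74.55x + 119.00y = 0.961
Solving, x = 8.63 × 10^-3 mol, y = 2.67 × 10^-3 mol
mass of KCl = 8.63 × 10^-3 × 74.55 = 0.643 g
% KCl = 0.643 / 0.961 × 100 = 66.9 %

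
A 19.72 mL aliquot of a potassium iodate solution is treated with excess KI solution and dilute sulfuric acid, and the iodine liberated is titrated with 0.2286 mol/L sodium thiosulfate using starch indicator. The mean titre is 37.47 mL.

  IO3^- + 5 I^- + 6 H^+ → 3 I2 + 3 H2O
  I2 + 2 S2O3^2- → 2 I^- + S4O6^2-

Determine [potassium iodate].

n(S2O3^2-) = 0.03747 × 0.2286 = 8.566 × 10^-3 mol
n(I2) = n(S2O3^2-)/2 = 4.283 × 10^-3 mol
From the 1:3 ratio, n(IO3^-) in the aliquot = 1/3 × 4.283 × 10^-3 = 1.428 × 10^-3 mol
[IO3^-] = 1.428 × 10^-3 / 0.01972 = 0.07239 mol/L

0.07239 mol/L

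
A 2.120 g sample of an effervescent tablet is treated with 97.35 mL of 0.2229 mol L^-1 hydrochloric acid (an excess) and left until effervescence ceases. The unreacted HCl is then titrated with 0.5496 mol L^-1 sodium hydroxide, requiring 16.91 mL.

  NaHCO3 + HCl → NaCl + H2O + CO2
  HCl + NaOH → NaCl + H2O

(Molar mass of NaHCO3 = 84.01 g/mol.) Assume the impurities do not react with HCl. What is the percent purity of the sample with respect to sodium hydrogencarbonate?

n(HCl) added = 0.09735 × 0.2229 = 0.02170 mol
n(NaOH) used in back-titration = 0.01691 × 0.5496 = 9.294 × 10^-3 mol
n(HCl) left over = 9.294 × 10^-3 mol (1:1 ratio)
n(HCl) consumed by analyte = 0.02170 − 9.294 × 10^-3 = 0.01241 mol
n(NaHCO3) = 0.01241 mol (1:1 ratio)
mass of NaHCO3 = 0.01241 × 84.01 = 1.042 g
% NaHCO3 = 1.042 / 2.120 × 100 = 49.16 %

49.16 %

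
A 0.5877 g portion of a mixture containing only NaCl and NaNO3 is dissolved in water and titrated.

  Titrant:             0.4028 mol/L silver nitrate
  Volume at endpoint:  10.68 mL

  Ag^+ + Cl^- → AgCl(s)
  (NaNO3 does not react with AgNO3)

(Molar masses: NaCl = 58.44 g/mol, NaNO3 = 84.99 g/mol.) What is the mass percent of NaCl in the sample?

42.78 %

n(AgNO3) = 0.01068 × 0.4028 = 4.302 × 10^-3 mol
Let x = n(NaCl), y = n(NaNO3).
Titrant: 1x = 4.302 × 10^-3;  mass: 58.44x + 84.99y = 0.5877
Solving, x = 4.302 × 10^-3 mol, y = 3.957 × 10^-3 mol
mass of NaCl = 4.302 × 10^-3 × 58.44 = 0.2514 g
% NaCl = 0.2514 / 0.5877 × 100 = 42.78 %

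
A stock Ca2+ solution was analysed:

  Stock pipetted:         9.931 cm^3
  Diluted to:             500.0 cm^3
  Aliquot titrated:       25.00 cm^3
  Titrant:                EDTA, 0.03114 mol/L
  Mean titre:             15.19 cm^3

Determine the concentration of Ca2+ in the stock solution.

Ca^2+ + EDTA^4- → [Ca(EDTA)]^2-
n(EDTA) = 0.01519 × 0.03114 = 4.730 × 10^-4 mol
n(Ca2+) in the aliquot = 4.730 × 10^-4 mol (1:1 ratio)
[Ca2+]_dilute = 4.730 × 10^-4 / 0.02500 = 0.01892 mol/L
Dilution factor = 500.0 / 9.931 = 50.35
[Ca2+]_stock = 0.01892 × 50.35 = 0.9526 mol/L

0.9526 mol/L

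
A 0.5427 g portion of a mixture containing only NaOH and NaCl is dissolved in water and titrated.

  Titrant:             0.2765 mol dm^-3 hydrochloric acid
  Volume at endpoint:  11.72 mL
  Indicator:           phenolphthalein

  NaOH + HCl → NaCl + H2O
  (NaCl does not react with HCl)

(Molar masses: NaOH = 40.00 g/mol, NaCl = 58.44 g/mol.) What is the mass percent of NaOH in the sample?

n(HCl) = 0.01172 × 0.2765 = 3.241 × 10^-3 mol
Let x = n(NaOH), y = n(NaCl).
Titrant: 1x = 3.241 × 10^-3;  mass: 40.00x + 58.44y = 0.5427
Solving, x = 3.241 × 10^-3 mol, y = 7.068 × 10^-3 mol
mass of NaOH = 3.241 × 10^-3 × 40.00 = 0.1296 g
% NaOH = 0.1296 / 0.5427 × 100 = 23.88 %

23.88 %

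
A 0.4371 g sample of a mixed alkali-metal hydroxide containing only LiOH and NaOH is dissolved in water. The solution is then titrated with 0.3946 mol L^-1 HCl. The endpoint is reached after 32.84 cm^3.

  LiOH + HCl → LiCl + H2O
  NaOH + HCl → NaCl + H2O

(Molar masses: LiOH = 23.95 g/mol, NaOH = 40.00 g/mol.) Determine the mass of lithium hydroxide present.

0.1212 g

n(HCl) = 0.03284 × 0.3946 = 0.01296 mol
Let x = n(LiOH), y = n(NaOH).
Titrant: 1x + 1y = 0.01296;  mass: 23.95x + 40.00y = 0.4371
Solving, x = 5.062 × 10^-3 mol, y = 7.897 × 10^-3 mol
mass of LiOH = 5.062 × 10^-3 × 23.95 = 0.1212 g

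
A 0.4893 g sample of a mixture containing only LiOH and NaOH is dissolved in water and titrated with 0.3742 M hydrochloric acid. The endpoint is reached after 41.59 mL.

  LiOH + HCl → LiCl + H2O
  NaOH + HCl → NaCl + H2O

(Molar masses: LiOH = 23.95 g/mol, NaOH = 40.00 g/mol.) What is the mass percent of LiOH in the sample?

n(HCl) = 0.04159 × 0.3742 = 0.01556 mol
Let x = n(LiOH), y = n(NaOH).
Titrant: 1x + 1y = 0.01556;  mass: 23.95x + 40.00y = 0.4893
Solving, x = 8.300 × 10^-3 mol, y = 7.263 × 10^-3 mol
mass of LiOH = 8.300 × 10^-3 × 23.95 = 0.1988 g
% LiOH = 0.1988 / 0.4893 × 100 = 40.63 %

40.63 %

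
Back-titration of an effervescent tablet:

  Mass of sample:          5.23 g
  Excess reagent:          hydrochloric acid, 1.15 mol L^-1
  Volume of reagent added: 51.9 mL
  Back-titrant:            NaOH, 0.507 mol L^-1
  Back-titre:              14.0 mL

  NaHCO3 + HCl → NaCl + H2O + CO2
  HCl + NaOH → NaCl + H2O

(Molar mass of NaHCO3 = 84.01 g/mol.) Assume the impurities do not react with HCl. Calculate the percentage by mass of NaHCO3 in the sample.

n(HCl) added = 0.0519 × 1.15 = 0.0597 mol
n(NaOH) used in back-titration = 0.0140 × 0.507 = 7.10 × 10^-3 mol
n(HCl) left over = 7.10 × 10^-3 mol (1:1 ratio)
n(HCl) consumed by analyte = 0.0597 − 7.10 × 10^-3 = 0.0526 mol
n(NaHCO3) = 0.0526 mol (1:1 ratio)
mass of NaHCO3 = 0.0526 × 84.01 = 4.42 g
% NaHCO3 = 4.42 / 5.23 × 100 = 84.5 %

84.5 %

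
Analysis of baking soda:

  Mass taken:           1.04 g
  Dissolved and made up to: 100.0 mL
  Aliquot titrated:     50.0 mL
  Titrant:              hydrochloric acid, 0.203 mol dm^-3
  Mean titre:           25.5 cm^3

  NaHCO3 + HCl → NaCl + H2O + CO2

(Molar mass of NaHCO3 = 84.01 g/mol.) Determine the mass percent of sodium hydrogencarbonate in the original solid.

n(HCl) per titration = 0.0255 × 0.203 = 5.18 × 10^-3 mol
n(NaHCO3) in each aliquot = 5.18 × 10^-3 mol (1:1 ratio)
n(NaHCO3) in the whole flask = 5.18 × 10^-3 × 100.0/50.0 = 0.0104 mol
mass of NaHCO3 = 0.0104 × 84.01 = 0.870 g
% NaHCO3 = 0.870 / 1.04 × 100 = 83.6 %

83.6 %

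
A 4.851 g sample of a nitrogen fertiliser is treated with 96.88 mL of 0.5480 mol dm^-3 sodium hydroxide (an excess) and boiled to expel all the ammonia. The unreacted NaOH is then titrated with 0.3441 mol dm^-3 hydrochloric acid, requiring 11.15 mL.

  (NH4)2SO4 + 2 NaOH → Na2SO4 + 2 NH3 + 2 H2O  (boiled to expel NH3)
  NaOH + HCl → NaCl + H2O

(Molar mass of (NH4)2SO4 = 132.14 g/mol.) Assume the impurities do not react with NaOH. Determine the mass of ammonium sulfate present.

n(NaOH) added = 0.09688 × 0.5480 = 0.05309 mol
n(HCl) used in back-titration = 0.01115 × 0.3441 = 3.837 × 10^-3 mol
n(NaOH) left over = 3.837 × 10^-3 mol (1:1 ratio)
n(NaOH) consumed by analyte = 0.05309 − 3.837 × 10^-3 = 0.04925 mol
From the 1:2 ratio, n((NH4)2SO4) = 1/2 × 0.04925 = 0.02463 mol
mass of (NH4)2SO4 = 0.02463 × 132.14 = 3.254 g

3.254 g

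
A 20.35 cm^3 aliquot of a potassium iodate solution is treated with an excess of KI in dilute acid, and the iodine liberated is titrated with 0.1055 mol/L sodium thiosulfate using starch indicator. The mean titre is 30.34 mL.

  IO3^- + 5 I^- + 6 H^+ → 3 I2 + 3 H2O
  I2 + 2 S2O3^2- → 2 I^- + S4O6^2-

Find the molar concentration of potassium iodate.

n(S2O3^2-) = 0.03034 × 0.1055 = 3.201 × 10^-3 mol
n(I2) = n(S2O3^2-)/2 = 1.600 × 10^-3 mol
From the 1:3 ratio, n(IO3^-) in the aliquot = 1/3 × 1.600 × 10^-3 = 5.335 × 10^-4 mol
[IO3^-] = 5.335 × 10^-4 / 0.02035 = 0.02622 mol/L

0.02622 mol/L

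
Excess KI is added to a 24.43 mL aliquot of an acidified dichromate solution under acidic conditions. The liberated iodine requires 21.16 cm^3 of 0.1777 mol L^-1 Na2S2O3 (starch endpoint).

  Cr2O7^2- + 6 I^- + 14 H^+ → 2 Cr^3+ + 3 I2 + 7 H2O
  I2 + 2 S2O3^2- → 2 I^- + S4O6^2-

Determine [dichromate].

0.02565 mol/L

n(S2O3^2-) = 0.02116 × 0.1777 = 3.760 × 10^-3 mol
n(I2) = n(S2O3^2-)/2 = 1.880 × 10^-3 mol
From the 1:3 ratio, n(Cr2O7^2-) in the aliquot = 1/3 × 1.880 × 10^-3 = 6.267 × 10^-4 mol
[Cr2O7^2-] = 6.267 × 10^-4 / 0.02443 = 0.02565 mol/L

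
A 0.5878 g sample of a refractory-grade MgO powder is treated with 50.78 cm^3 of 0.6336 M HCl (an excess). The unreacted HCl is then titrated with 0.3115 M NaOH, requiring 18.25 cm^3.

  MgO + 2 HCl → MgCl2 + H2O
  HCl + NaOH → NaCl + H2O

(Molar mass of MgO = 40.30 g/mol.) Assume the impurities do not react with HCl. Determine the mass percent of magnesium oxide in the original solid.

n(HCl) added = 0.05078 × 0.6336 = 0.03217 mol
n(NaOH) used in back-titration = 0.01825 × 0.3115 = 5.685 × 10^-3 mol
n(HCl) left over = 5.685 × 10^-3 mol (1:1 ratio)
n(HCl) consumed by analyte = 0.03217 − 5.685 × 10^-3 = 0.02649 mol
From the 1:2 ratio, n(MgO) = 1/2 × 0.02649 = 0.01324 mol
mass of MgO = 0.01324 × 40.30 = 0.5338 g
% MgO = 0.5338 / 0.5878 × 100 = 90.81 %

90.81 %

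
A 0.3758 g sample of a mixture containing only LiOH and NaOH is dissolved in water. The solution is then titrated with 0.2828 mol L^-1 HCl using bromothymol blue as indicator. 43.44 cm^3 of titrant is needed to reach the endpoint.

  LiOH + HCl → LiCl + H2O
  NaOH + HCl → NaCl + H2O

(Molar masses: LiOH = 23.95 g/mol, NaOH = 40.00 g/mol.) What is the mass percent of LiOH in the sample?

n(HCl) = 0.04344 × 0.2828 = 0.01228 mol
Let x = n(LiOH), y = n(NaOH).
Titrant: 1x + 1y = 0.01228;  mass: 23.95x + 40.00y = 0.3758
Solving, x = 7.202 × 10^-3 mol, y = 5.083 × 10^-3 mol
mass of LiOH = 7.202 × 10^-3 × 23.95 = 0.1725 g
% LiOH = 0.1725 / 0.3758 × 100 = 45.90 %

45.90 %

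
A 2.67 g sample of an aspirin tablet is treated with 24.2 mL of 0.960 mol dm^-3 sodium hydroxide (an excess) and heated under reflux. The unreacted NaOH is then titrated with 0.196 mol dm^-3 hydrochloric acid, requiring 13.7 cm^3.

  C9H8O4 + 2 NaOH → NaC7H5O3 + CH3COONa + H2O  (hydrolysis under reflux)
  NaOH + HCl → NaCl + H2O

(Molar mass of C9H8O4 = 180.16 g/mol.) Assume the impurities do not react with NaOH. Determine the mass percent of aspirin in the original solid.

69.3 %

n(NaOH) added = 0.0242 × 0.960 = 0.0232 mol
n(HCl) used in back-titration = 0.0137 × 0.196 = 2.69 × 10^-3 mol
n(NaOH) left over = 2.69 × 10^-3 mol (1:1 ratio)
n(NaOH) consumed by analyte = 0.0232 − 2.69 × 10^-3 = 0.0205 mol
From the 1:2 ratio, n(C9H8O4) = 1/2 × 0.0205 = 0.0103 mol
mass of C9H8O4 = 0.0103 × 180.16 = 1.85 g
% C9H8O4 = 1.85 / 2.67 × 100 = 69.3 %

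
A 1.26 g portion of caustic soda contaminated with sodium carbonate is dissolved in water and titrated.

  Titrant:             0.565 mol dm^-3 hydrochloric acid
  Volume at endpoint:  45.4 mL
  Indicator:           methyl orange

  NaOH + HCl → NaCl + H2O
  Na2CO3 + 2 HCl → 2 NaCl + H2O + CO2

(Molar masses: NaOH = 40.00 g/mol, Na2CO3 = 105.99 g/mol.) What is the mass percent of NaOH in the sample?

n(HCl) = 0.0454 × 0.565 = 0.0257 mol
Let x = n(NaOH), y = n(Na2CO3).
Titrant: 1x + 2y = 0.0257;  mass: 40.00x + 105.99y = 1.26
Solving, x = 7.65 × 10^-3 mol, y = 9.00 × 10^-3 mol
mass of NaOH = 7.65 × 10^-3 × 40.00 = 0.306 g
% NaOH = 0.306 / 1.26 × 100 = 24.3 %

24.3 %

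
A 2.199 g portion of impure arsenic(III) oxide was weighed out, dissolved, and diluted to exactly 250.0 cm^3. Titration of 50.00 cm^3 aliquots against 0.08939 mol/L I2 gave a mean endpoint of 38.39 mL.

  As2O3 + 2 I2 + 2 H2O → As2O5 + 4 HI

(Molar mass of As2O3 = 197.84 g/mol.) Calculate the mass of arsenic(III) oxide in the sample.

1.697 g

n(I2) per titration = 0.03839 × 0.08939 = 3.432 × 10^-3 mol
From the 1:2 ratio, n(As2O3) in each aliquot = 1/2 × 3.432 × 10^-3 = 1.716 × 10^-3 mol
n(As2O3) in the whole flask = 1.716 × 10^-3 × 250.0/50.00 = 8.579 × 10^-3 mol
mass of As2O3 = 8.579 × 10^-3 × 197.84 = 1.697 g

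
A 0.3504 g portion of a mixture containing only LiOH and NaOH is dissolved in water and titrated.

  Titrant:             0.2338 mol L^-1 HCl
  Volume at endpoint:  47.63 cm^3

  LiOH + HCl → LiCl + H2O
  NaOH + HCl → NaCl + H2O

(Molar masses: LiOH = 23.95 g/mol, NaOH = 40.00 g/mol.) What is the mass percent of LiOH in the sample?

40.47 %

n(HCl) = 0.04763 × 0.2338 = 0.01114 mol
Let x = n(LiOH), y = n(NaOH).
Titrant: 1x + 1y = 0.01114;  mass: 23.95x + 40.00y = 0.3504
Solving, x = 5.921 × 10^-3 mol, y = 5.215 × 10^-3 mol
mass of LiOH = 5.921 × 10^-3 × 23.95 = 0.1418 g
% LiOH = 0.1418 / 0.3504 × 100 = 40.47 %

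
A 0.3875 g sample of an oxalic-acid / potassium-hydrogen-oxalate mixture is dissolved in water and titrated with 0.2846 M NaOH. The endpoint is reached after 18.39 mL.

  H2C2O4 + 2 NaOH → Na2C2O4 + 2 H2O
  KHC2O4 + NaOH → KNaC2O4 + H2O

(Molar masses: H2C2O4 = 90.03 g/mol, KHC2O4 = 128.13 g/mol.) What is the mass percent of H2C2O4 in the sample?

n(NaOH) = 0.01839 × 0.2846 = 5.234 × 10^-3 mol
Let x = n(H2C2O4), y = n(KHC2O4).
Titrant: 2x + 1y = 5.234 × 10^-3;  mass: 90.03x + 128.13y = 0.3875
Solving, x = 1.703 × 10^-3 mol, y = 1.828 × 10^-3 mol
mass of H2C2O4 = 1.703 × 10^-3 × 90.03 = 0.1533 g
% H2C2O4 = 0.1533 / 0.3875 × 100 = 39.57 %

39.57 %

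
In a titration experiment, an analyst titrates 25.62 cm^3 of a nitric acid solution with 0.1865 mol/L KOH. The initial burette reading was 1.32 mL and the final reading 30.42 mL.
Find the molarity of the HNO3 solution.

0.2118 mol/L

HNO3 + KOH → KNO3 + H2O
n(KOH) = 0.02910 L × 0.1865 mol/L = 5.427 × 10^-3 mol
n(HNO3) = 5.427 × 10^-3 mol (1:1 mole ratio)
[HNO3] = 5.427 × 10^-3 mol / 0.02562 L = 0.2118 mol/L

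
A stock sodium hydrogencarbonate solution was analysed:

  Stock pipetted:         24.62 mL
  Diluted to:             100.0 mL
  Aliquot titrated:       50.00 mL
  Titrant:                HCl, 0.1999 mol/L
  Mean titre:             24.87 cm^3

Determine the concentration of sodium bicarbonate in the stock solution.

NaHCO3 + HCl → NaCl + H2O + CO2
n(HCl) = 0.02487 × 0.1999 = 4.972 × 10^-3 mol
n(NaHCO3) in the aliquot = 4.972 × 10^-3 mol (1:1 ratio)
[NaHCO3]_dilute = 4.972 × 10^-3 / 0.05000 = 0.09943 mol/L
Dilution factor = 100.0 / 24.62 = 4.062
[NaHCO3]_stock = 0.09943 × 4.062 = 0.4039 mol/L

0.4039 mol/L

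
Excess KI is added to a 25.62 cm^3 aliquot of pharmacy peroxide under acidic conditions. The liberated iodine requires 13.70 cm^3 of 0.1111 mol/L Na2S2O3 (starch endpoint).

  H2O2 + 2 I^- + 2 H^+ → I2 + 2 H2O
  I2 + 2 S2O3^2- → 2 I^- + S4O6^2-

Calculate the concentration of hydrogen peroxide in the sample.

n(S2O3^2-) = 0.01370 × 0.1111 = 1.522 × 10^-3 mol
n(I2) = n(S2O3^2-)/2 = 7.610 × 10^-4 mol
n(H2O2) in the aliquot = 7.610 × 10^-4 mol (1:1 ratio)
[H2O2] = 7.610 × 10^-4 / 0.02562 = 0.02970 mol/L

0.02970 mol/L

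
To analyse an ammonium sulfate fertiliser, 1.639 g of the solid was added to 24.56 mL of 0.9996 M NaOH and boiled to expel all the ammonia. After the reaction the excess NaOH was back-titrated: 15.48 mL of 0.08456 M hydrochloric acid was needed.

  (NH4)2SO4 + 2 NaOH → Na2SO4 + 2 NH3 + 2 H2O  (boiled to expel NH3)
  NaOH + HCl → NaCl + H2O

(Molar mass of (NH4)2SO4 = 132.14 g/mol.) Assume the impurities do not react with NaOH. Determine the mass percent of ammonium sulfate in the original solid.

93.69 %

n(NaOH) added = 0.02456 × 0.9996 = 0.02455 mol
n(HCl) used in back-titration = 0.01548 × 0.08456 = 1.309 × 10^-3 mol
n(NaOH) left over = 1.309 × 10^-3 mol (1:1 ratio)
n(NaOH) consumed by analyte = 0.02455 − 1.309 × 10^-3 = 0.02324 mol
From the 1:2 ratio, n((NH4)2SO4) = 1/2 × 0.02324 = 0.01162 mol
mass of (NH4)2SO4 = 0.01162 × 132.14 = 1.536 g
% (NH4)2SO4 = 1.536 / 1.639 × 100 = 93.69 %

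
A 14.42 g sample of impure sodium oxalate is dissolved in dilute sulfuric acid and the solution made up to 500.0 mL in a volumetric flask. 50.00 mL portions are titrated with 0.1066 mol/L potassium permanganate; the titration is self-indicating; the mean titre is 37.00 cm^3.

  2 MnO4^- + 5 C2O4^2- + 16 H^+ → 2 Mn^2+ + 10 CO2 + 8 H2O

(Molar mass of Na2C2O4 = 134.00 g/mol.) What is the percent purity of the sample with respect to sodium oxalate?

91.63 %

n(KMnO4) per titration = 0.03700 × 0.1066 = 3.944 × 10^-3 mol
From the 5:2 ratio, n(Na2C2O4) in each aliquot = 5/2 × 3.944 × 10^-3 = 9.861 × 10^-3 mol
n(Na2C2O4) in the whole flask = 9.861 × 10^-3 × 500.0/50.00 = 0.09861 mol
mass of Na2C2O4 = 0.09861 × 134.00 = 13.21 g
% Na2C2O4 = 13.21 / 14.42 × 100 = 91.63 %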